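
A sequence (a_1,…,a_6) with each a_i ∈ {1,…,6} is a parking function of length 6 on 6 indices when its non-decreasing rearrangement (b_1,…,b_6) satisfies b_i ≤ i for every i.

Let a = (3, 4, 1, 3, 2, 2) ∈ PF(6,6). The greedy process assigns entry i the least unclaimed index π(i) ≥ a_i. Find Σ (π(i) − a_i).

6

Σπ = 6·7/2 = 21 (π permutes [6]); Σa = 3+4+1+3+2+2 = 15; disp = 21−15 = 6.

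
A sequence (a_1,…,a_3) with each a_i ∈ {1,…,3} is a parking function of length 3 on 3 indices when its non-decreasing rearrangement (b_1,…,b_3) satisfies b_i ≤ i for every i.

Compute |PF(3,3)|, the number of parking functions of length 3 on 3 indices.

16

|PF(3,3)| = (4−3)·4^(3−1) = 1·16 = 16 (Pollak)
E.g. (3,1,1) → sorted (1,1,3): b_i ≤ i ∀i, a PF.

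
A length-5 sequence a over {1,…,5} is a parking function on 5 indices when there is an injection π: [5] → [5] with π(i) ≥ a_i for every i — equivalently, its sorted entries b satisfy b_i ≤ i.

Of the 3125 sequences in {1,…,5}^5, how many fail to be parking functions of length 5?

1829

Count = (6−5)·6^(5−1) = 1×1296 = 1296 [KW]
Example (4,3,3,2,5) → sorted (2,3,3,4,5): b_1=2>1, not a PF.
So 3125 − 1296 = 1829 fail.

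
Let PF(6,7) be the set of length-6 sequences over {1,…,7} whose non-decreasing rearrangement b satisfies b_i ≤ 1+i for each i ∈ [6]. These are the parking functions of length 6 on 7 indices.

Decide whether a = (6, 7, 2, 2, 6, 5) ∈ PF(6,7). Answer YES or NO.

Rearranged: b = (2, 2, 5, 6, 6, 7).
  b_1=2 ≤ 2
  b_2=2 ≤ 3
  b_3=5 > 4
  fails at i=3 ⇒ NO

NO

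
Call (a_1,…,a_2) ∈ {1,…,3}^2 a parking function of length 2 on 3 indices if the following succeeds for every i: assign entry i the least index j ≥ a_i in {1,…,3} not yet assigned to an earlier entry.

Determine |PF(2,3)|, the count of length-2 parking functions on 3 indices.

|PF| = (3+1−2)·(3+1)^{2−1} = 2·4 = 8
One tuple (1,3) → sorted (1,3): b_i ≤ 1+i ∀i, a PF.

8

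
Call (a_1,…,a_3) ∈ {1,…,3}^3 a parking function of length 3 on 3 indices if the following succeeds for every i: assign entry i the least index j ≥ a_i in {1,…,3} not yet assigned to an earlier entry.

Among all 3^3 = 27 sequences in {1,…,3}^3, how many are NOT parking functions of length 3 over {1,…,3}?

11

|PF| = (4−3)·4^(3−1) = 1×16 = 16 (Konheim–Weiss)
Example (3,3,3) → sorted (3,3,3): b_1=3>1, not a PF.
Total 27; non-PF = 27−16 = 11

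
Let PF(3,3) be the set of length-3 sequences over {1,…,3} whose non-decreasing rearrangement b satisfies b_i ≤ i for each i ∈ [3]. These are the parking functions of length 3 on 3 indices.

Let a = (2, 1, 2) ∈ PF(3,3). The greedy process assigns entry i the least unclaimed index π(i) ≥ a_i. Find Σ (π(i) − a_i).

Σπ(i) = 1+…+3 = 6; Σa = 2+1+2 = 5; disp = 6−5 = 1.

1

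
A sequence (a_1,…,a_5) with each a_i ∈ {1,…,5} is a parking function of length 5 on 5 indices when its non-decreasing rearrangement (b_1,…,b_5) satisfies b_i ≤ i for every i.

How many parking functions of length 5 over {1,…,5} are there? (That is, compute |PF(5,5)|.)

1296

|PF(5,5)| = 1·6^4 = 1 · 1296 = 1296
Example (1,3,2,4,4) → sorted (1,2,3,4,4): b_i ≤ i ∀i, a PF.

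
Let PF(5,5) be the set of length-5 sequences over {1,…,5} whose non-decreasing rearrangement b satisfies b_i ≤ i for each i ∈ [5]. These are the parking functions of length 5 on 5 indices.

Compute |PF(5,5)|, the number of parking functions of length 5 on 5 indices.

1296

|PF(5,5)| = (6−5)·6^(5−1) = 1 · 1296 = 1296 [KW]
Example (1,4,5,3,1) → sorted (1,1,3,4,5): b_i ≤ i ∀i, a PF.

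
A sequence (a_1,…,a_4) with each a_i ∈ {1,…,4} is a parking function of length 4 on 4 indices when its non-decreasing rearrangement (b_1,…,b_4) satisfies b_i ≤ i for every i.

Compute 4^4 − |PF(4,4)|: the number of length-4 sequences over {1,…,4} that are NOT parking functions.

|PF(4,4)| = 1·5^3 = 1·125 = 125 (Pollak)
Check (3,4,3,4) → sorted (3,3,4,4): b_1=3>1, not a PF.
Total 256; non-PF = 256−125 = 131

131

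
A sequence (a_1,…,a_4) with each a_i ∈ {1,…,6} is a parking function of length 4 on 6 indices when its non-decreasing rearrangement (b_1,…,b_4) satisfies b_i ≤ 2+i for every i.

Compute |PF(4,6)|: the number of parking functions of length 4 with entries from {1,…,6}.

1029

|PF| = (6−4+1)·(6+1)^(4−1) = 3×343 = 1029 (Konheim–Weiss)
E.g. (1,4,2,1) → sorted (1,1,2,4): b_i ≤ 2+i ∀i, a PF.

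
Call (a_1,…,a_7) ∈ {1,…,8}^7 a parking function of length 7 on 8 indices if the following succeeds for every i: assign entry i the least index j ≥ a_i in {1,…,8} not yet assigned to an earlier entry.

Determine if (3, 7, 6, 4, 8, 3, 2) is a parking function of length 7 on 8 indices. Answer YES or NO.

Sorted: b = (2, 3, 3, 4, 6, 7, 8).
  b_1=2 ≤ 2
  b_2=3 ≤ 3
  b_3=3 ≤ 4
  b_4=4 ≤ 5
  b_5=6 ≤ 6
  b_6=7 ≤ 7
  b_7=8 ≤ 8
All bounds hold ⇒ YES

YES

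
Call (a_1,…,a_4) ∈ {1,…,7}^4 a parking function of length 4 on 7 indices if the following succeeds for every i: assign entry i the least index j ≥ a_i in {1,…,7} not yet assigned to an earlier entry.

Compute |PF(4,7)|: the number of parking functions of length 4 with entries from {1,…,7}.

2048

|PF(4,7)| = 4·8^3 = 4×512 = 2048 [KW]
One tuple (3,5,4,1) → sorted (1,3,4,5): b_i ≤ 3+i ∀i, a PF.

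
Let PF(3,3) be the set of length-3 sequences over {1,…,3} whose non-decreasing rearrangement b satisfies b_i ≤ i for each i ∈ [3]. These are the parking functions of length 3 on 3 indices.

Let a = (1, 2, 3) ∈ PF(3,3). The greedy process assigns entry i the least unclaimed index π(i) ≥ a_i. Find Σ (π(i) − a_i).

0

Σπ(i) = 1+…+3 = 6; Σa = 1+2+3 = 6; disp = 6−6 = 0.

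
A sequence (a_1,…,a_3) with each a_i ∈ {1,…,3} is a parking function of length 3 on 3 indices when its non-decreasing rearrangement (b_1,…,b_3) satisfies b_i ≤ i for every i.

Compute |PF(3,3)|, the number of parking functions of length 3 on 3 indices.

16

Count = (4−3)·4^(3−1) = 1·16 = 16 (Konheim–Weiss)
Check (3,1,1) → sorted (1,1,3): b_i ≤ i ∀i, a PF.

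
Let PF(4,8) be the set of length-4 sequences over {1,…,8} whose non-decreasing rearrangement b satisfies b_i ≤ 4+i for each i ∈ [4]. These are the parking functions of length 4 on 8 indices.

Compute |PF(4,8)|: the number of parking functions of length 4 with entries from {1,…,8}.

|PF| = 5·9^3 = 5×729 = 3645 (Konheim–Weiss)
Example (6,8,4,6) → sorted (4,6,6,8): b_i ≤ 4+i ∀i, a PF.

3645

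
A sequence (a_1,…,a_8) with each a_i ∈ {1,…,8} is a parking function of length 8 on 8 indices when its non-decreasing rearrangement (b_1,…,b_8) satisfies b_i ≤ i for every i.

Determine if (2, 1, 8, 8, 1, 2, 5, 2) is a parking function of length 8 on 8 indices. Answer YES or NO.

NO

Sorted: b = (1, 1, 2, 2, 2, 5, 8, 8).
  b_1=1 ≤ 1
  b_2=1 ≤ 2
  b_3=2 ≤ 3
  b_4=2 ≤ 4
  b_5=2 ≤ 5
  b_6=5 ≤ 6
  b_7=8 > 7
  fails at i=7 ⇒ NO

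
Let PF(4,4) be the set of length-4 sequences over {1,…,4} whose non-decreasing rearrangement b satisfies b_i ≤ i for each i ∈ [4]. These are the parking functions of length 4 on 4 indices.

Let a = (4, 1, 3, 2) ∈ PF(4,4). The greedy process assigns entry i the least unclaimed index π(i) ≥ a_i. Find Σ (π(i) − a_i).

Σπ = 10 ({1..4} each once); Σa = 4+1+3+2 = 10; disp = 10−10 = 0.

0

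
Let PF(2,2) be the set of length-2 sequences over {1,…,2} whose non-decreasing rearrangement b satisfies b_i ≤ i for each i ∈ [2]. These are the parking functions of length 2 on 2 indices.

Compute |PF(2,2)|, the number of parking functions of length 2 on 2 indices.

#PF = (3−2)·3^(2−1) = 1·3 = 3 (Konheim–Weiss)
One tuple (1,2) → sorted (1,2): b_i ≤ i ∀i, a PF.

3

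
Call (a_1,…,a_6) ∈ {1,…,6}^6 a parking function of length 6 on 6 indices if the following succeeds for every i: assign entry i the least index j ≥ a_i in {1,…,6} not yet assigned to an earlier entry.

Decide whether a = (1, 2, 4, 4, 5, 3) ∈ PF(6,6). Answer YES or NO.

Sorted: b = (1, 2, 3, 4, 4, 5).
  b_1=1 ≤ 1
  b_2=2 ≤ 2
  b_3=3 ≤ 3
  b_4=4 ≤ 4
  b_5=4 ≤ 5
  b_6=5 ≤ 6
All bounds hold ⇒ YES

YES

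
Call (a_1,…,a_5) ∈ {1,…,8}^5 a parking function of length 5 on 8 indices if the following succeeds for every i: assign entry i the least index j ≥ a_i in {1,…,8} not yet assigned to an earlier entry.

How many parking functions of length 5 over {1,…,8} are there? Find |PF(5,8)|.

Count = (9−5)·9^(5−1) = 4 · 6561 = 26244 (Konheim–Weiss)
Check (6,3,2,2,3) → sorted (2,2,3,3,6): b_i ≤ 3+i ∀i, a PF.

26244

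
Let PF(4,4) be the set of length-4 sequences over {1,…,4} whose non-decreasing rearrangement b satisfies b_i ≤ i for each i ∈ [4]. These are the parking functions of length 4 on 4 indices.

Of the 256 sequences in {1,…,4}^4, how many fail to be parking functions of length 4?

131

#PF = 1·5^3 = 1×125 = 125 (Konheim–Weiss)
One tuple (2,4,4,2) → sorted (2,2,4,4): b_1=2>1, not a PF.
4^4 − 125 = 256 − 125 = 131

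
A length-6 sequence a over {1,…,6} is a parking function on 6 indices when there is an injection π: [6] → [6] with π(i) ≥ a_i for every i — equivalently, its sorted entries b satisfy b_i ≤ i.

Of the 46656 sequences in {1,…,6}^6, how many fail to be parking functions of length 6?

29849

#PF = (7−6)·7^(6−1) = 1·16807 = 16807 (Pollak)
One tuple (3,6,4,4,5,5) → sorted (3,4,4,5,5,6): b_1=3>1, not a PF.
So 46656 − 16807 = 29849 fail.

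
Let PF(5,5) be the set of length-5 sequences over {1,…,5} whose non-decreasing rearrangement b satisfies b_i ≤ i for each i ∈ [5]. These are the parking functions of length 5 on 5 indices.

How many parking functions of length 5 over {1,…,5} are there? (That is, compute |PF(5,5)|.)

1296

#PF = (5+1−5)·(5+1)^{5−1} = 1×1296 = 1296 [KW]
E.g. (1,4,3,2,1) → sorted (1,1,2,3,4): b_i ≤ i ∀i, a PF.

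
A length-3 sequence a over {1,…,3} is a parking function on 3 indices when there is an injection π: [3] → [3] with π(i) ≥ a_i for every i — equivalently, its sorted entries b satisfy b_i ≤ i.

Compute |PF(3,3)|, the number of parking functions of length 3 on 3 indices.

16

|PF| = (3+1−3)·(3+1)^{3−1} = 1 · 16 = 16 [KW]
Example (1,1,1) → sorted (1,1,1): b_i ≤ i ∀i, a PF.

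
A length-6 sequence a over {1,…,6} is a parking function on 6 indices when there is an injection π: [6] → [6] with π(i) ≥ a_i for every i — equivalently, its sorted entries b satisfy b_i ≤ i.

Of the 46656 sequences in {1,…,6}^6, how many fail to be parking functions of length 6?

29849

Count = (6+1−6)·(6+1)^{6−1} = 1·16807 = 16807 [KW]
Example (5,3,5,6,5,6) → sorted (3,5,5,5,6,6): b_1=3>1, not a PF.
Total 46656; non-PF = 46656−16807 = 29849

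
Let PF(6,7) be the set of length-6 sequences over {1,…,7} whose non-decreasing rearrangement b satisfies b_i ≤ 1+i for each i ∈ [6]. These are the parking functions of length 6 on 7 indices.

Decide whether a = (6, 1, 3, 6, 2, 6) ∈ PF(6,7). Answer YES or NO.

NO

Sorted: b = (1, 2, 3, 6, 6, 6).
  b_1=1 ≤ 2
  b_2=2 ≤ 3
  b_3=3 ≤ 4
  b_4=6 > 5
  fails at i=4 ⇒ NO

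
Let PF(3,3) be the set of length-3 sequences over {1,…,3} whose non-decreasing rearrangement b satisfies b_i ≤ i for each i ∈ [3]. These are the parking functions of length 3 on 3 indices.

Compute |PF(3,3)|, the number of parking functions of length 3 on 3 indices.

16

|PF(3,3)| = (3−3+1)·(3+1)^(3−1) = 1 · 16 = 16 (Konheim–Weiss)
E.g. (2,1,2) → sorted (1,2,2): b_i ≤ i ∀i, a PF.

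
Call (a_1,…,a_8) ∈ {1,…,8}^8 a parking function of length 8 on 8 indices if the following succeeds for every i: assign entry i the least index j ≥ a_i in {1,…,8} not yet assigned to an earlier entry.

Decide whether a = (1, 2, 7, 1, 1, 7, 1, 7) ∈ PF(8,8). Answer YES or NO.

Sorted: b = (1, 1, 1, 1, 2, 7, 7, 7).
  b_1=1 ≤ 1
  b_2=1 ≤ 2
  b_3=1 ≤ 3
  b_4=1 ≤ 4
  b_5=2 ≤ 5
  b_6=7 > 6
  fails at i=6 ⇒ NO

NO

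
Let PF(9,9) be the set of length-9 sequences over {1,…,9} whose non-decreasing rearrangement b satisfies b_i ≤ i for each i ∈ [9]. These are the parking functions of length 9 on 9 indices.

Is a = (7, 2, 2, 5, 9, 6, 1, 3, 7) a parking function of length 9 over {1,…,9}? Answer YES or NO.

Order a: b = (1, 2, 2, 3, 5, 6, 7, 7, 9).
  b_1=1 ≤ 1
  b_2=2 ≤ 2
  b_3=2 ≤ 3
  b_4=3 ≤ 4
  b_5=5 ≤ 5
  b_6=6 ≤ 6
  b_7=7 ≤ 7
  b_8=7 ≤ 8
  b_9=9 ≤ 9
All bounds hold ⇒ YES

YES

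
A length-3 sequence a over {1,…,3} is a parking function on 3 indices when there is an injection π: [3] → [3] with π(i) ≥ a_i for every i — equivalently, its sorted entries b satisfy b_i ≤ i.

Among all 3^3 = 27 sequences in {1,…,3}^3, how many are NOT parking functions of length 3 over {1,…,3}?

11

#PF = (3−3+1)·(3+1)^(3−1) = 1 · 16 = 16 (Pollak)
One tuple (3,3,3) → sorted (3,3,3): b_1=3>1, not a PF.
3^3 − 16 = 27 − 16 = 11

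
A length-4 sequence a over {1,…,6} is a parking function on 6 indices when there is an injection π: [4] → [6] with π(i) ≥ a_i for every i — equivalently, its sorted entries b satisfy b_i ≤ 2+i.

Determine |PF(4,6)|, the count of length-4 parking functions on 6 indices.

1029

|PF| = 3·7^3 = 3 · 343 = 1029 (Konheim–Weiss)
Example (2,2,2,1) → sorted (1,2,2,2): b_i ≤ 2+i ∀i, a PF.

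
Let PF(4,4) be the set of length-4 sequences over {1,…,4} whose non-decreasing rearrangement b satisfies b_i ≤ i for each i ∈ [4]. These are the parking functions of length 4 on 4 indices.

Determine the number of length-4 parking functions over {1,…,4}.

|PF(4,4)| = (4+1−4)·(4+1)^{4−1} = 1 · 125 = 125 [KW]
E.g. (1,1,3,1) → sorted (1,1,1,3): b_i ≤ i ∀i, a PF.

125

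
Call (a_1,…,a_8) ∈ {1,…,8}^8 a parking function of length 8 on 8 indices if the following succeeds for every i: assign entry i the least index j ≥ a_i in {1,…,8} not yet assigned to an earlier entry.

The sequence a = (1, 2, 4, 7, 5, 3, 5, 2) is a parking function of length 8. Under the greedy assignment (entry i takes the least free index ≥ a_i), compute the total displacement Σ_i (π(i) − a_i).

Σπ = 36 ({1..8} each once); Σa = 1+2+4+7+5+3+5+2 = 29; disp = 36−29 = 7.

7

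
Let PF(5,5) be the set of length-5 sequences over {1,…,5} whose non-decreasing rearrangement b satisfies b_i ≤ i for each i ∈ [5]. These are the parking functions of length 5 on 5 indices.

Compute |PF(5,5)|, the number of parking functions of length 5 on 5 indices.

Count = (5−5+1)·(5+1)^(5−1) = 1×1296 = 1296 (Konheim–Weiss)
One tuple (3,3,1,1,5) → sorted (1,1,3,3,5): b_i ≤ i ∀i, a PF.

1296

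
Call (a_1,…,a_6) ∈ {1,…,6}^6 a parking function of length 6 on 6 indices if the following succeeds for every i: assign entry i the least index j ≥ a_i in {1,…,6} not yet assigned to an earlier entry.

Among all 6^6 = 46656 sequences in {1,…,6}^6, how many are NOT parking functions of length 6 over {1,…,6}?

29849

|PF(6,6)| = (6−6+1)·(6+1)^(6−1) = 1×16807 = 16807 (Pollak)
Check (5,3,6,3,5,6) → sorted (3,3,5,5,6,6): b_1=3>1, not a PF.
6^6 − 16807 = 46656 − 16807 = 29849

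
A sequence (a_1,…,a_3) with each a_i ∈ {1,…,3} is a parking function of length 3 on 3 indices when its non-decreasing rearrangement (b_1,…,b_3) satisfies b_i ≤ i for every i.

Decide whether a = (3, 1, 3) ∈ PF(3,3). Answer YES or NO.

NO

Order a: b = (1, 3, 3).
  b_1=1 ≤ 1
  b_2=3 > 2
  fails at i=2 ⇒ NO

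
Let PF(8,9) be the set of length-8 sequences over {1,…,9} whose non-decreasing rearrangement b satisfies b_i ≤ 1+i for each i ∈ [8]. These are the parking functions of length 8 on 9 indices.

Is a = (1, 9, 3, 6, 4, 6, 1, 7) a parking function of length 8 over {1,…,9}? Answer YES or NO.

Order a: b = (1, 1, 3, 4, 6, 6, 7, 9).
  b_1=1 ≤ 2
  b_2=1 ≤ 3
  b_3=3 ≤ 4
  b_4=4 ≤ 5
  b_5=6 ≤ 6
  b_6=6 ≤ 7
  b_7=7 ≤ 8
  b_8=9 ≤ 9
All bounds hold ⇒ YES

YES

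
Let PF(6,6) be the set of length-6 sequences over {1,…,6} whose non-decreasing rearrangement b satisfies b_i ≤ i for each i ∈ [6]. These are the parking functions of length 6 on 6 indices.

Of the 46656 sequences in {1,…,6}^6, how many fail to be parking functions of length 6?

29849

#PF = 1·7^5 = 1 · 16807 = 16807 [KW]
One tuple (5,5,6,6,4,4) → sorted (4,4,5,5,6,6): b_1=4>1, not a PF.
So 46656 − 16807 = 29849 fail.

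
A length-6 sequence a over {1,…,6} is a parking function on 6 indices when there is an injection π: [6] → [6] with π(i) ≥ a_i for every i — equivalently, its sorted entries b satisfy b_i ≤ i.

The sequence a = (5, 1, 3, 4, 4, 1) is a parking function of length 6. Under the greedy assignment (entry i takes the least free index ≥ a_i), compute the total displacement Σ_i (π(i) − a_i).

3

Σπ = 21 ({1..6} each once); Σa = 5+1+3+4+4+1 = 18; disp = 21−18 = 3.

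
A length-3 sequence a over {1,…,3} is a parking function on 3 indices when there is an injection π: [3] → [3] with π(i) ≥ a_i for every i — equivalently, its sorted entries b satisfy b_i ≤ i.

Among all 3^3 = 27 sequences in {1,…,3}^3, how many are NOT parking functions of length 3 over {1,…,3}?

11

|PF(3,3)| = 1·4^2 = 1 · 16 = 16
Example (1,3,3) → sorted (1,3,3): b_2=3>2, not a PF.
Total 27; non-PF = 27−16 = 11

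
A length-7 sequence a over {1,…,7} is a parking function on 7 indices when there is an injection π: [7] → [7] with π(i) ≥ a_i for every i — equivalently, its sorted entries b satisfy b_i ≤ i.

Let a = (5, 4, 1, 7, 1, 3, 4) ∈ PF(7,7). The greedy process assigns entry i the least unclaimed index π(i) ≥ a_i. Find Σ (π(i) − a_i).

Σπ = 28 ({1..7} each once); Σa = 5+4+1+7+1+3+4 = 25; disp = 28−25 = 3.

3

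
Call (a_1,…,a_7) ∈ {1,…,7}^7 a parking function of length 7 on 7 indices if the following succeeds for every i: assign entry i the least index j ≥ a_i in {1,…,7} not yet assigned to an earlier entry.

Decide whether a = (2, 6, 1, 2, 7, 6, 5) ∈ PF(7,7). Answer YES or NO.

Order a: b = (1, 2, 2, 5, 6, 6, 7).
  b_1=1 ≤ 1
  b_2=2 ≤ 2
  b_3=2 ≤ 3
  b_4=5 > 4
  fails at i=4 ⇒ NO

NO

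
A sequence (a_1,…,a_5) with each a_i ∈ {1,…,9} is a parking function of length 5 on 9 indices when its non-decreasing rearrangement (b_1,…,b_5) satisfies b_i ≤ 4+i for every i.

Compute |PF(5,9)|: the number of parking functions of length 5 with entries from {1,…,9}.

|PF(5,9)| = (10−5)·10^(5−1) = 5 · 10000 = 50000 [KW]
E.g. (1,3,7,4,5) → sorted (1,3,4,5,7): b_i ≤ 4+i ∀i, a PF.

50000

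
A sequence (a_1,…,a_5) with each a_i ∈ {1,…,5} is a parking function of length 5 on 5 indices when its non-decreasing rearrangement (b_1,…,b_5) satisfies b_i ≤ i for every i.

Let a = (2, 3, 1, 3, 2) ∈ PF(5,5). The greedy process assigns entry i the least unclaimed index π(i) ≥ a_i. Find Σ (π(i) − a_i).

4

Σπ = 15 ({1..5} each once); Σa = 2+3+1+3+2 = 11; disp = 15−11 = 4.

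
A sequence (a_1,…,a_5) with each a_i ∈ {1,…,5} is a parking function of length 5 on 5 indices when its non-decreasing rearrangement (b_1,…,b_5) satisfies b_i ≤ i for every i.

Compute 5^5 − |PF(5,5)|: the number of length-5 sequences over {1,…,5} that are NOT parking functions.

#PF = (6−5)·6^(5−1) = 1·1296 = 1296 [KW]
E.g. (5,5,5,5,3) → sorted (3,5,5,5,5): b_1=3>1, not a PF.
5^5 − 1296 = 3125 − 1296 = 1829

1829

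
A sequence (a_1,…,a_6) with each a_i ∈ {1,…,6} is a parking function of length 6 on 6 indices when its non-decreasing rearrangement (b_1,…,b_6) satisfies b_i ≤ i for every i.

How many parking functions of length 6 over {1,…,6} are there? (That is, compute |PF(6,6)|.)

|PF(6,6)| = (6−6+1)·(6+1)^(6−1) = 1·16807 = 16807 (Konheim–Weiss)
Example (3,6,3,1,2,3) → sorted (1,2,3,3,3,6): b_i ≤ i ∀i, a PF.

16807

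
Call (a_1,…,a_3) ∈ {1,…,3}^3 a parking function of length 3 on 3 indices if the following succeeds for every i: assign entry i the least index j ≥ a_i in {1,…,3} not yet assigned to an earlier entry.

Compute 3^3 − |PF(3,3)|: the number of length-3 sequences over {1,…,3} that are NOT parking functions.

|PF| = (3+1−3)·(3+1)^{3−1} = 1 · 16 = 16
Example (2,3,2) → sorted (2,2,3): b_1=2>1, not a PF.
3^3 − 16 = 27 − 16 = 11

11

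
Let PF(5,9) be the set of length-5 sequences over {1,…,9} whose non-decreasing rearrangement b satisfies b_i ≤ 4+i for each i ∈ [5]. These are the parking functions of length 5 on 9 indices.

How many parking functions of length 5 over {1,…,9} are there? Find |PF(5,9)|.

50000

|PF| = 5·10^4 = 5 · 10000 = 50000 [KW]
Check (5,6,3,2,4) → sorted (2,3,4,5,6): b_i ≤ 4+i ∀i, a PF.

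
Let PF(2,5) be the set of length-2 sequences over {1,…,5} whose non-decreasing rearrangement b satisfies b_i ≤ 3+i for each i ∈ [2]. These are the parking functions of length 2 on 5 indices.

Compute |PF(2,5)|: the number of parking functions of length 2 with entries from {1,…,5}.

#PF = (6−2)·6^(2−1) = 4×6 = 24 (Konheim–Weiss)
Check (5,4) → sorted (4,5): b_i ≤ 3+i ∀i, a PF.

24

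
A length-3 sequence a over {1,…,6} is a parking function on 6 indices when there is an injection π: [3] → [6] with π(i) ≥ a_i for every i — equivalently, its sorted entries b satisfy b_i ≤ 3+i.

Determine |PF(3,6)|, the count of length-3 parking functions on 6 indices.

|PF| = (6−3+1)·(6+1)^(3−1) = 4×49 = 196 [KW]
Example (3,2,2) → sorted (2,2,3): b_i ≤ 3+i ∀i, a PF.

196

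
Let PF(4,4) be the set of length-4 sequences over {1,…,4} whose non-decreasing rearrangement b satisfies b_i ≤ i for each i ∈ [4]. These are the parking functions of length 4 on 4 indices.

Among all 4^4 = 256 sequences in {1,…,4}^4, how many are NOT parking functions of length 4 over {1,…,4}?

Count = 1·5^3 = 1×125 = 125 (Pollak)
Check (3,3,4,4) → sorted (3,3,4,4): b_1=3>1, not a PF.
Total 256; non-PF = 256−125 = 131

131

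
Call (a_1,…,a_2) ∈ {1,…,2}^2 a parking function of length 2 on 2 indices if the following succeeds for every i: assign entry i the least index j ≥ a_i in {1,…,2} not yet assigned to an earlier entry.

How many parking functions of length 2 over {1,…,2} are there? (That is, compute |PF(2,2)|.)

|PF| = (2+1−2)·(2+1)^{2−1} = 1·3 = 3 (Konheim–Weiss)
Example (2,1) → sorted (1,2): b_i ≤ i ∀i, a PF.

3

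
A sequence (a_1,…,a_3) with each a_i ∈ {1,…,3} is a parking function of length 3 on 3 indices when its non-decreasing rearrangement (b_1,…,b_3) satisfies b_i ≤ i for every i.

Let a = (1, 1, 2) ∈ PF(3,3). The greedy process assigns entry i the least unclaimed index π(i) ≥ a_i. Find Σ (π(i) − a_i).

2

Σπ(i) = 1+…+3 = 6; Σa = 1+1+2 = 4; disp = 6−4 = 2.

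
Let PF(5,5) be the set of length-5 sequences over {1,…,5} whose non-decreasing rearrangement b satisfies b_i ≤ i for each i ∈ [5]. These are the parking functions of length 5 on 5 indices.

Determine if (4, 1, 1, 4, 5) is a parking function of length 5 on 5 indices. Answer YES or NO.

Sorted: b = (1, 1, 4, 4, 5).
  b_1=1 ≤ 1
  b_2=1 ≤ 2
  b_3=4 > 3
  fails at i=3 ⇒ NO

NO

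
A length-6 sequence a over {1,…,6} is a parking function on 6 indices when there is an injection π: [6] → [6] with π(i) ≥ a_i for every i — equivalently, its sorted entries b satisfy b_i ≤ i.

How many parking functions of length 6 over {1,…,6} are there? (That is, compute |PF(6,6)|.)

16807

|PF(6,6)| = (6+1−6)·(6+1)^{6−1} = 1×16807 = 16807 [KW]
Check (5,2,2,2,1,3) → sorted (1,2,2,2,3,5): b_i ≤ i ∀i, a PF.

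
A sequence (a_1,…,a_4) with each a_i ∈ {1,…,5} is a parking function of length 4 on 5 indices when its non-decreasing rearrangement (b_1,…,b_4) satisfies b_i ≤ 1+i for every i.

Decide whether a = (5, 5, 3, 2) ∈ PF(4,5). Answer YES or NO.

NO

Rearranged: b = (2, 3, 5, 5).
  b_1=2 ≤ 2
  b_2=3 ≤ 3
  b_3=5 > 4
  fails at i=3 ⇒ NO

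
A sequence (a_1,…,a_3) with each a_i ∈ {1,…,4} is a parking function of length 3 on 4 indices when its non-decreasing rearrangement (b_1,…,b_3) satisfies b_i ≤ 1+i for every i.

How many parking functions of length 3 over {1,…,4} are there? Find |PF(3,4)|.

#PF = (5−3)·5^(3−1) = 2×25 = 50 (Konheim–Weiss)
Check (1,1,1) → sorted (1,1,1): b_i ≤ 1+i ∀i, a PF.

50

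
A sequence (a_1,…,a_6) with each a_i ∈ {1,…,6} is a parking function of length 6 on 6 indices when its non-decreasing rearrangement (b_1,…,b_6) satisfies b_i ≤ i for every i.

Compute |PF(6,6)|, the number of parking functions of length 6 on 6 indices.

16807

|PF| = 1·7^5 = 1·16807 = 16807
One tuple (5,1,4,3,5,1) → sorted (1,1,3,4,5,5): b_i ≤ i ∀i, a PF.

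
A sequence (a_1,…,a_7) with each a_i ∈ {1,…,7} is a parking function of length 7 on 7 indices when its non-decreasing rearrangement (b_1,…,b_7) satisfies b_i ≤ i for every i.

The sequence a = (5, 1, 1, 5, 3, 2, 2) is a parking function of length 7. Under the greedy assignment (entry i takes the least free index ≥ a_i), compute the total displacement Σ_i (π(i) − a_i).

Σπ = 28 ({1..7} each once); Σa = 5+1+1+5+3+2+2 = 19; disp = 28−19 = 9.

9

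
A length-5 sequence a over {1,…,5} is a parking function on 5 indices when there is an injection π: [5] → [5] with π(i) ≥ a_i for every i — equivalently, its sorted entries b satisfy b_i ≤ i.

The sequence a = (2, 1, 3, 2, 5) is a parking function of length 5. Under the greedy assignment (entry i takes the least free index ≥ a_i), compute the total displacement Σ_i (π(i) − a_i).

Σπ(i) = 1+…+5 = 15; Σa = 2+1+3+2+5 = 13; disp = 15−13 = 2.

2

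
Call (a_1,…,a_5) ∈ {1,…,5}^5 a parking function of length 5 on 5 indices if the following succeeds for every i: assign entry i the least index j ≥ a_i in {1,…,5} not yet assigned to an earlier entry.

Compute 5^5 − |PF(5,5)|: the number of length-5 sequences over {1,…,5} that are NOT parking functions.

1829

Count = (5−5+1)·(5+1)^(5−1) = 1·1296 = 1296 [KW]
One tuple (5,1,4,4,4) → sorted (1,4,4,4,5): b_2=4>2, not a PF.
Total 3125; non-PF = 3125−1296 = 1829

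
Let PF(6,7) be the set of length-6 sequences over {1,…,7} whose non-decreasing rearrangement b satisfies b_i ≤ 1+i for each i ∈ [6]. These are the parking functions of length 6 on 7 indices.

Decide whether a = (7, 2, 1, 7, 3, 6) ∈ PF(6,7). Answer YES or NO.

NO

Rearranged: b = (1, 2, 3, 6, 7, 7).
  b_1=1 ≤ 2
  b_2=2 ≤ 3
  b_3=3 ≤ 4
  b_4=6 > 5
  fails at i=4 ⇒ NO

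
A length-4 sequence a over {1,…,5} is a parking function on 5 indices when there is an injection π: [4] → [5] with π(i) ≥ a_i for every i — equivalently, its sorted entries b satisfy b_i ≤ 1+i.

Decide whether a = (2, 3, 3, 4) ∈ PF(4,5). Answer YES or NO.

YES

Order a: b = (2, 3, 3, 4).
  b_1=2 ≤ 2
  b_2=3 ≤ 3
  b_3=3 ≤ 4
  b_4=4 ≤ 5
All bounds hold ⇒ YES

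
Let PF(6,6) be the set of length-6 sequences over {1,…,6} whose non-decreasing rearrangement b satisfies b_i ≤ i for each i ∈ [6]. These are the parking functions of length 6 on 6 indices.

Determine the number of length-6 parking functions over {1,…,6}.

16807

|PF(6,6)| = 1·7^5 = 1 · 16807 = 16807 (Konheim–Weiss)
Example (1,2,5,2,6,2) → sorted (1,2,2,2,5,6): b_i ≤ i ∀i, a PF.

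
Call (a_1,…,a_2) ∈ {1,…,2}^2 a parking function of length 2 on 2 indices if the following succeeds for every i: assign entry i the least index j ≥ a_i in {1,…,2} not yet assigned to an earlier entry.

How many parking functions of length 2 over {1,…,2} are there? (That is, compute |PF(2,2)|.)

|PF(2,2)| = (3−2)·3^(2−1) = 1 · 3 = 3 (Konheim–Weiss)
Example (2,1) → sorted (1,2): b_i ≤ i ∀i, a PF.

3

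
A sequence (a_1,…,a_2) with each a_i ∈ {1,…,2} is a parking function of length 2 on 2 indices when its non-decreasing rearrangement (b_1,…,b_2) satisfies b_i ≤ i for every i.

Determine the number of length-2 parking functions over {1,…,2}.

Count = (2+1−2)·(2+1)^{2−1} = 1·3 = 3 [KW]
Example (1,2) → sorted (1,2): b_i ≤ i ∀i, a PF.

3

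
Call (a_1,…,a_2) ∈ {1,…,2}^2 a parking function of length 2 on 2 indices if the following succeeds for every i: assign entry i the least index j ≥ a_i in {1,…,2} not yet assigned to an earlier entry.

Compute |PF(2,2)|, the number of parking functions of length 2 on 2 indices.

#PF = (2−2+1)·(2+1)^(2−1) = 1×3 = 3
E.g. (1,2) → sorted (1,2): b_i ≤ i ∀i, a PF.

3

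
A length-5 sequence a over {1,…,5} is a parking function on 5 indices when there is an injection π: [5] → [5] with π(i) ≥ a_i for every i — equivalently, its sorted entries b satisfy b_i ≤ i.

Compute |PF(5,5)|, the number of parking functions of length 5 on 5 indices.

1296

|PF| = (5−5+1)·(5+1)^(5−1) = 1·1296 = 1296
Check (5,2,1,1,4) → sorted (1,1,2,4,5): b_i ≤ i ∀i, a PF.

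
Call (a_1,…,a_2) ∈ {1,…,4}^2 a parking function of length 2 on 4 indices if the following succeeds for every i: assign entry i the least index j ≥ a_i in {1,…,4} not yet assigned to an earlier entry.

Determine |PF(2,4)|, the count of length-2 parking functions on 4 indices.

|PF| = (4−2+1)·(4+1)^(2−1) = 3×5 = 15 (Konheim–Weiss)
Example (4,2) → sorted (2,4): b_i ≤ 2+i ∀i, a PF.

15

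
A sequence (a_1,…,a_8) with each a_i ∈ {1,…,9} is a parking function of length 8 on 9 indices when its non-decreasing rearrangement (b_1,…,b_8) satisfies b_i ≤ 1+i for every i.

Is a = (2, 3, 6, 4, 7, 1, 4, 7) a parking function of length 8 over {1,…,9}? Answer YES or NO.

YES

Order a: b = (1, 2, 3, 4, 4, 6, 7, 7).
  b_1=1 ≤ 2
  b_2=2 ≤ 3
  b_3=3 ≤ 4
  b_4=4 ≤ 5
  b_5=4 ≤ 6
  b_6=6 ≤ 7
  b_7=7 ≤ 8
  b_8=7 ≤ 9
All bounds hold ⇒ YES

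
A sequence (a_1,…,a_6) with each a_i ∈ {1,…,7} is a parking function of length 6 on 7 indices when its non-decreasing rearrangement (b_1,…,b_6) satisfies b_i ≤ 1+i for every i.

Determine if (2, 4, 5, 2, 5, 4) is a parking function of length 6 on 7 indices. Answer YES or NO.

YES

Sorted: b = (2, 2, 4, 4, 5, 5).
  b_1=2 ≤ 2
  b_2=2 ≤ 3
  b_3=4 ≤ 4
  b_4=4 ≤ 5
  b_5=5 ≤ 6
  b_6=5 ≤ 7
All bounds hold ⇒ YES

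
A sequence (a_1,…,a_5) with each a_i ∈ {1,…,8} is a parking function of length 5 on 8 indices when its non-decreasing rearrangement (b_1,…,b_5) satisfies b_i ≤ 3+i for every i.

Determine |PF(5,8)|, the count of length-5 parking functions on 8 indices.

|PF| = (8+1−5)·(8+1)^{5−1} = 4·6561 = 26244 [KW]
E.g. (8,5,6,5,3) → sorted (3,5,5,6,8): b_i ≤ 3+i ∀i, a PF.

26244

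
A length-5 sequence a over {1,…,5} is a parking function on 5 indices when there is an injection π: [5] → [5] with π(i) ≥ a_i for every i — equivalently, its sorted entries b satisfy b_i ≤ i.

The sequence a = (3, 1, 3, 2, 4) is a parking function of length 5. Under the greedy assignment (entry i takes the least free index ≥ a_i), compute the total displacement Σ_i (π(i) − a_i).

Σπ = 15 ({1..5} each once); Σa = 3+1+3+2+4 = 13; disp = 15−13 = 2.

2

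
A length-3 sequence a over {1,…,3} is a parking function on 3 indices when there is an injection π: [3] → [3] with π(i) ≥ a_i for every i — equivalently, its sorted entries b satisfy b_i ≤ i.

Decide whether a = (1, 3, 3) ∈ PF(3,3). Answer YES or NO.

NO

Rearranged: b = (1, 3, 3).
  b_1=1 ≤ 1
  b_2=3 > 2
  fails at i=2 ⇒ NO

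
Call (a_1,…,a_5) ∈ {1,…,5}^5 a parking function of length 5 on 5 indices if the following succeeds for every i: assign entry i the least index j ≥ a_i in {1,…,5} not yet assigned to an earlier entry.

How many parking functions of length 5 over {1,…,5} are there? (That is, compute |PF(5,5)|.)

1296

|PF| = (6−5)·6^(5−1) = 1×1296 = 1296 (Pollak)
Check (3,2,2,5,1) → sorted (1,2,2,3,5): b_i ≤ i ∀i, a PF.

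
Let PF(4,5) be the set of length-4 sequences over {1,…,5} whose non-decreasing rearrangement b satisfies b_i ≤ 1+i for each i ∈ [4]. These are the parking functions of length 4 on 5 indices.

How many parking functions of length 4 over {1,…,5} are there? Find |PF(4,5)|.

432

Count = (5+1−4)·(5+1)^{4−1} = 2 · 216 = 432 [KW]
One tuple (3,2,5,2) → sorted (2,2,3,5): b_i ≤ 1+i ∀i, a PF.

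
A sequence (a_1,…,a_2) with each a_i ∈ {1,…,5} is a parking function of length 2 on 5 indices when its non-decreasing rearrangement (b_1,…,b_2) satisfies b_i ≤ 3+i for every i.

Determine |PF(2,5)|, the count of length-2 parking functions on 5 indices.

24

|PF(2,5)| = 4·6^1 = 4·6 = 24 (Pollak)
E.g. (5,1) → sorted (1,5): b_i ≤ 3+i ∀i, a PF.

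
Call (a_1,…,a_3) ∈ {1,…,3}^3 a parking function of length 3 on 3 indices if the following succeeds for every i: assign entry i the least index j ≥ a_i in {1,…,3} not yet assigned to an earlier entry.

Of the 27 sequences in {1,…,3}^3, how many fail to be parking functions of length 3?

|PF| = (3−3+1)·(3+1)^(3−1) = 1×16 = 16 [KW]
Check (3,2,3) → sorted (2,3,3): b_1=2>1, not a PF.
3^3 − 16 = 27 − 16 = 11

11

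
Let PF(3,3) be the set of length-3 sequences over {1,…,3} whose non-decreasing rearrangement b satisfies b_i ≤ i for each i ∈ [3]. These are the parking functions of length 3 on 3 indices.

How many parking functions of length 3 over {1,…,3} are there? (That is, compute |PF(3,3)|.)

16

Count = (4−3)·4^(3−1) = 1 · 16 = 16 (Konheim–Weiss)
Check (3,1,2) → sorted (1,2,3): b_i ≤ i ∀i, a PF.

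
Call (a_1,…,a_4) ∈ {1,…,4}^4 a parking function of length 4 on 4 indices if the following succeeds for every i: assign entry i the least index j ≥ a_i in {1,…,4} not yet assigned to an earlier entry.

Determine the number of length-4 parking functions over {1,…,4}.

125

Count = (4+1−4)·(4+1)^{4−1} = 1 · 125 = 125 (Pollak)
Example (2,1,4,2) → sorted (1,2,2,4): b_i ≤ i ∀i, a PF.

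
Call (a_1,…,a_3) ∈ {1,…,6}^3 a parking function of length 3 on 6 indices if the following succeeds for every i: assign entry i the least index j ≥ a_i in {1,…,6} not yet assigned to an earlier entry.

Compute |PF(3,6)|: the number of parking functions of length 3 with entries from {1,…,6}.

|PF(3,6)| = (7−3)·7^(3−1) = 4·49 = 196
E.g. (4,6,2) → sorted (2,4,6): b_i ≤ 3+i ∀i, a PF.

196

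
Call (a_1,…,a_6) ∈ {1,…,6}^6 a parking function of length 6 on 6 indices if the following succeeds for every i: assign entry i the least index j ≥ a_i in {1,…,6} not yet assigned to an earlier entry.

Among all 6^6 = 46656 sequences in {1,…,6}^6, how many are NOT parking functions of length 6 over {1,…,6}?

#PF = 1·7^5 = 1 · 16807 = 16807 (Konheim–Weiss)
Example (4,5,6,5,5,6) → sorted (4,5,5,5,6,6): b_1=4>1, not a PF.
6^6 − 16807 = 46656 − 16807 = 29849

29849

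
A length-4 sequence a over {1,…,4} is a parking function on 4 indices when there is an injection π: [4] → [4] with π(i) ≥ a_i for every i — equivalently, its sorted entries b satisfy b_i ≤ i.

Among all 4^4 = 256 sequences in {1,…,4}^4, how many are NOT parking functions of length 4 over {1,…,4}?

Count = (5−4)·5^(4−1) = 1×125 = 125
Example (4,4,4,2) → sorted (2,4,4,4): b_1=2>1, not a PF.
Total 256; non-PF = 256−125 = 131

131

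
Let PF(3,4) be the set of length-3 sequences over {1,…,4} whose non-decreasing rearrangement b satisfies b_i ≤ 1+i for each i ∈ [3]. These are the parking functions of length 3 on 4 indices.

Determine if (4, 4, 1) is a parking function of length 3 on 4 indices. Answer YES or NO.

NO

Sorted: b = (1, 4, 4).
  b_1=1 ≤ 2
  b_2=4 > 3
  fails at i=2 ⇒ NO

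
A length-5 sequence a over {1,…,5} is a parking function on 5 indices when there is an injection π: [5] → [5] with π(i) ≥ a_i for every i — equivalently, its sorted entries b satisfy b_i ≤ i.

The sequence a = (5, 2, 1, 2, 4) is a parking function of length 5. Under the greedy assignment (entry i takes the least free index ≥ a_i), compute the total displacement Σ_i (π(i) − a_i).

1

Σπ = 15 ({1..5} each once); Σa = 5+2+1+2+4 = 14; disp = 15−14 = 1.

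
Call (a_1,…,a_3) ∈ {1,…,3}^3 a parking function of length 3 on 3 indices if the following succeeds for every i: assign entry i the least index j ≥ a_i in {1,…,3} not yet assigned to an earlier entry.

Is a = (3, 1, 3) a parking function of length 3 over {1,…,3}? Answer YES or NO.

Rearranged: b = (1, 3, 3).
  b_1=1 ≤ 1
  b_2=3 > 2
  fails at i=2 ⇒ NO

NO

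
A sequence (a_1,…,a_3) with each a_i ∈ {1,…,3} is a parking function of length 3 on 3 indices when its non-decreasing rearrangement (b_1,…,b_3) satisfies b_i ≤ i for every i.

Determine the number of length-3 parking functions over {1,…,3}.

16

|PF| = (3+1−3)·(3+1)^{3−1} = 1·16 = 16 (Pollak)
One tuple (1,1,3) → sorted (1,1,3): b_i ≤ i ∀i, a PF.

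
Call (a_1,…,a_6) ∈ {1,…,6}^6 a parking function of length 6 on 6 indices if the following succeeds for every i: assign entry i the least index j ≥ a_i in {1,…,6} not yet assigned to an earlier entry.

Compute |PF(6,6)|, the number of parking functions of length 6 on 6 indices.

16807

#PF = (6−6+1)·(6+1)^(6−1) = 1×16807 = 16807 (Pollak)
E.g. (4,2,1,1,2,4) → sorted (1,1,2,2,4,4): b_i ≤ i ∀i, a PF.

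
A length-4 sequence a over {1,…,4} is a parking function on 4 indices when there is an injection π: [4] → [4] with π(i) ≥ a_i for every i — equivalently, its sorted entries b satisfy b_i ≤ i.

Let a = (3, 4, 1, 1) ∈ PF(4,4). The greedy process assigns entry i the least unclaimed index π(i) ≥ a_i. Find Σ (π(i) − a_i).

Σπ = 10 ({1..4} each once); Σa = 3+4+1+1 = 9; disp = 10−9 = 1.

1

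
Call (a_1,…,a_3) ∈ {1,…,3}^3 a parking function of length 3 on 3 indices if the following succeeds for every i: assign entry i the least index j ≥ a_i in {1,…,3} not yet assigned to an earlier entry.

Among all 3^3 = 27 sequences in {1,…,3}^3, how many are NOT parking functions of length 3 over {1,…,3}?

|PF| = (3−3+1)·(3+1)^(3−1) = 1 · 16 = 16
Check (3,2,2) → sorted (2,2,3): b_1=2>1, not a PF.
So 27 − 16 = 11 fail.

11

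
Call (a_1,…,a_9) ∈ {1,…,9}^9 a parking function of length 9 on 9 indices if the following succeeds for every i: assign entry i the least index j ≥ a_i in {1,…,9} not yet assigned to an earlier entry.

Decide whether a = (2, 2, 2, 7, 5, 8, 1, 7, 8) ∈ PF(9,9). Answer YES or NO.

NO

Rearranged: b = (1, 2, 2, 2, 5, 7, 7, 8, 8).
  b_1=1 ≤ 1
  b_2=2 ≤ 2
  b_3=2 ≤ 3
  b_4=2 ≤ 4
  b_5=5 ≤ 5
  b_6=7 > 6
  fails at i=6 ⇒ NO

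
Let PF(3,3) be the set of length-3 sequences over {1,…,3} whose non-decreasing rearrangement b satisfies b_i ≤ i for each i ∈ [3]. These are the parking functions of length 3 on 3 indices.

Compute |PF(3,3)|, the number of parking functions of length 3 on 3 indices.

|PF(3,3)| = (4−3)·4^(3−1) = 1 · 16 = 16 (Pollak)
Check (2,2,1) → sorted (1,2,2): b_i ≤ i ∀i, a PF.

16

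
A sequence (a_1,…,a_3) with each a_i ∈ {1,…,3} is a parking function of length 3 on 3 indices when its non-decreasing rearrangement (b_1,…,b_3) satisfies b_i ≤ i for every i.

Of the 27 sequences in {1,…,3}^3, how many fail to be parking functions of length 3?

11

|PF| = (4−3)·4^(3−1) = 1 · 16 = 16 [KW]
Example (3,2,3) → sorted (2,3,3): b_1=2>1, not a PF.
So 27 − 16 = 11 fail.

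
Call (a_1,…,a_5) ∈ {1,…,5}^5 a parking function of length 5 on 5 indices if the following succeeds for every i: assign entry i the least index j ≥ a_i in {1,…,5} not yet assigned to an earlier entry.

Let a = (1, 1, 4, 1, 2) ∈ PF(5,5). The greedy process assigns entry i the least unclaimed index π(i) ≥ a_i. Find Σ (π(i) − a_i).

Σπ(i) = 1+…+5 = 15; Σa = 1+1+4+1+2 = 9; disp = 15−9 = 6.

6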